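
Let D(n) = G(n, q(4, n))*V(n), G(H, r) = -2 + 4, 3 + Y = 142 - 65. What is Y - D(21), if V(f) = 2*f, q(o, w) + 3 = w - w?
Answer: -10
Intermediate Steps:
Y = 74 (Y = -3 + (142 - 65) = -3 + 77 = 74)
q(o, w) = -3 (q(o, w) = -3 + (w - w) = -3 + 0 = -3)
G(H, r) = 2
D(n) = 4*n (D(n) = 2*(2*n) = 4*n)
Y - D(21) = 74 - 4*21 = 74 - 1*84 = 74 - 84 = -10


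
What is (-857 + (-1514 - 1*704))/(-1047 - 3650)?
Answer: 3075/4697 ≈ 0.65467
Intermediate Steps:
(-857 + (-1514 - 1*704))/(-1047 - 3650) = (-857 + (-1514 - 704))/(-4697) = (-857 - 2218)*(-1/4697) = -3075*(-1/4697) = 3075/4697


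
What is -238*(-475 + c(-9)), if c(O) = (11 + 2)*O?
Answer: 140896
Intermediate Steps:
c(O) = 13*O
-238*(-475 + c(-9)) = -238*(-475 + 13*(-9)) = -238*(-475 - 117) = -238*(-592) = 140896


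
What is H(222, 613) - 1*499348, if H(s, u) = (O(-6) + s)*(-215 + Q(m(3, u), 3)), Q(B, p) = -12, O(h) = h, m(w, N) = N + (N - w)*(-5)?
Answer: -548380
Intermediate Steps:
m(w, N) = -4*N + 5*w (m(w, N) = N + (-5*N + 5*w) = -4*N + 5*w)
H(s, u) = 1362 - 227*s (H(s, u) = (-6 + s)*(-215 - 12) = (-6 + s)*(-227) = 1362 - 227*s)
H(222, 613) - 1*499348 = (1362 - 227*222) - 1*499348 = (1362 - 50394) - 499348 = -49032 - 499348 = -548380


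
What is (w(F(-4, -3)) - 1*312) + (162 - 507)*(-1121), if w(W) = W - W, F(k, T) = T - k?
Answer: 386433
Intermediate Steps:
w(W) = 0
(w(F(-4, -3)) - 1*312) + (162 - 507)*(-1121) = (0 - 1*312) + (162 - 507)*(-1121) = (0 - 312) - 345*(-1121) = -312 + 386745 = 386433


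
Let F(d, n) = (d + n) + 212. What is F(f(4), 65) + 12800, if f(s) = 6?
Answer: 13083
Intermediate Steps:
F(d, n) = 212 + d + n
F(f(4), 65) + 12800 = (212 + 6 + 65) + 12800 = 283 + 12800 = 13083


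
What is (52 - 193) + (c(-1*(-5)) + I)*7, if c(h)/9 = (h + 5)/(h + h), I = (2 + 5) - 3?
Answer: -50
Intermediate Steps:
I = 4 (I = 7 - 3 = 4)
c(h) = 9*(5 + h)/(2*h) (c(h) = 9*((h + 5)/(h + h)) = 9*((5 + h)/((2*h))) = 9*((5 + h)*(1/(2*h))) = 9*((5 + h)/(2*h)) = 9*(5 + h)/(2*h))
(52 - 193) + (c(-1*(-5)) + I)*7 = (52 - 193) + (9*(5 - 1*(-5))/(2*((-1*(-5)))) + 4)*7 = -141 + ((9/2)*(5 + 5)/5 + 4)*7 = -141 + ((9/2)*(⅕)*10 + 4)*7 = -141 + (9 + 4)*7 = -141 + 13*7 = -141 + 91 = -50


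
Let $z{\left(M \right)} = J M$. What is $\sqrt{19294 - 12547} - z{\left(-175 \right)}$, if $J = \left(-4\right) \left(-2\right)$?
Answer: $1400 + \sqrt{6747} \approx 1482.1$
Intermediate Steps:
$J = 8$
$z{\left(M \right)} = 8 M$
$\sqrt{19294 - 12547} - z{\left(-175 \right)} = \sqrt{19294 - 12547} - 8 \left(-175\right) = \sqrt{6747} - -1400 = \sqrt{6747} + 1400 = 1400 + \sqrt{6747}$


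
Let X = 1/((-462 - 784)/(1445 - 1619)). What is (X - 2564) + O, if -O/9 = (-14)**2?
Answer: -2696257/623 ≈ -4327.9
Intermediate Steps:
O = -1764 (O = -9*(-14)**2 = -9*196 = -1764)
X = 87/623 (X = 1/(-1246/(-174)) = 1/(-1246*(-1/174)) = 1/(623/87) = 87/623 ≈ 0.13965)
(X - 2564) + O = (87/623 - 2564) - 1764 = -1597285/623 - 1764 = -2696257/623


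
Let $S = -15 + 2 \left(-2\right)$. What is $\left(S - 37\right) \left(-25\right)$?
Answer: $1400$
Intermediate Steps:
$S = -19$ ($S = -15 - 4 = -19$)
$\left(S - 37\right) \left(-25\right) = \left(-19 - 37\right) \left(-25\right) = \left(-56\right) \left(-25\right) = 1400$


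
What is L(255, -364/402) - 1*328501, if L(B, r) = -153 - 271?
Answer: -328925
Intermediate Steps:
L(B, r) = -424
L(255, -364/402) - 1*328501 = -424 - 1*328501 = -424 - 328501 = -328925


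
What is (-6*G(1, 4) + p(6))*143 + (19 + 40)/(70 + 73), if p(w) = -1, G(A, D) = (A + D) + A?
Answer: -756554/143 ≈ -5290.6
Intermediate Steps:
G(A, D) = D + 2*A
(-6*G(1, 4) + p(6))*143 + (19 + 40)/(70 + 73) = (-6*(4 + 2*1) - 1)*143 + (19 + 40)/(70 + 73) = (-6*(4 + 2) - 1)*143 + 59/143 = (-6*6 - 1)*143 + 59*(1/143) = (-36 - 1)*143 + 59/143 = -37*143 + 59/143 = -5291 + 59/143 = -756554/143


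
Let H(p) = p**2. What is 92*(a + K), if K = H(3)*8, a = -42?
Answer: 2760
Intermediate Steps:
K = 72 (K = 3**2*8 = 9*8 = 72)
92*(a + K) = 92*(-42 + 72) = 92*30 = 2760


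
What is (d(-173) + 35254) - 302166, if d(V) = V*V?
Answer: -236983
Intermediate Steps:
d(V) = V²
(d(-173) + 35254) - 302166 = ((-173)² + 35254) - 302166 = (29929 + 35254) - 302166 = 65183 - 302166 = -236983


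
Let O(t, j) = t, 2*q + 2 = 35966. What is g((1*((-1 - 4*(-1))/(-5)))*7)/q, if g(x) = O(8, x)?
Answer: 4/8991 ≈ 0.00044489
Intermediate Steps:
q = 17982 (q = -1 + (½)*35966 = -1 + 17983 = 17982)
g(x) = 8
g((1*((-1 - 4*(-1))/(-5)))*7)/q = 8/17982 = 8*(1/17982) = 4/8991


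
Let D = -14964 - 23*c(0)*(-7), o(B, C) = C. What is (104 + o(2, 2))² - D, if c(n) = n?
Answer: 26200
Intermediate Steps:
D = -14964 (D = -14964 - 23*0*(-7) = -14964 + 0*(-7) = -14964 + 0 = -14964)
(104 + o(2, 2))² - D = (104 + 2)² - 1*(-14964) = 106² + 14964 = 11236 + 14964 = 26200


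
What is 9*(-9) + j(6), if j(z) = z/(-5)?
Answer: -411/5 ≈ -82.200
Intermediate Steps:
j(z) = -z/5 (j(z) = z*(-⅕) = -z/5)
9*(-9) + j(6) = 9*(-9) - ⅕*6 = -81 - 6/5 = -411/5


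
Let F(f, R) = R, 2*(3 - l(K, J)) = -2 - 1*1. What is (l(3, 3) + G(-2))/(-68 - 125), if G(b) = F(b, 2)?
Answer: -13/386 ≈ -0.033679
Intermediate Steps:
l(K, J) = 9/2 (l(K, J) = 3 - (-2 - 1*1)/2 = 3 - (-2 - 1)/2 = 3 - ½*(-3) = 3 + 3/2 = 9/2)
G(b) = 2
(l(3, 3) + G(-2))/(-68 - 125) = (9/2 + 2)/(-68 - 125) = (13/2)/(-193) = -1/193*13/2 = -13/386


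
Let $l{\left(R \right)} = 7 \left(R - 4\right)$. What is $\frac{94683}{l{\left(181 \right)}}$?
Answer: $\frac{31561}{413} \approx 76.419$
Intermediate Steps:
$l{\left(R \right)} = -28 + 7 R$ ($l{\left(R \right)} = 7 \left(-4 + R\right) = -28 + 7 R$)
$\frac{94683}{l{\left(181 \right)}} = \frac{94683}{-28 + 7 \cdot 181} = \frac{94683}{-28 + 1267} = \frac{94683}{1239} = 94683 \cdot \frac{1}{1239} = \frac{31561}{413}$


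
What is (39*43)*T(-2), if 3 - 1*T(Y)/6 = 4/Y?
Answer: 50310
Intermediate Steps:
T(Y) = 18 - 24/Y
(39*43)*T(-2) = (39*43)*(18 - 24/(-2)) = 1677*(18 - 24*(-½)) = 1677*(18 + 12) = 1677*30 = 50310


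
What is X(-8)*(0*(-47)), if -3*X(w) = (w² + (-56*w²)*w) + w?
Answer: 0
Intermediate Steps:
X(w) = -w/3 - w²/3 + 56*w³/3 (X(w) = -((w² + (-56*w²)*w) + w)/3 = -((w² - 56*w³) + w)/3 = -(w + w² - 56*w³)/3 = -w/3 - w²/3 + 56*w³/3)
X(-8)*(0*(-47)) = ((⅓)*(-8)*(-1 - 1*(-8) + 56*(-8)²))*(0*(-47)) = ((⅓)*(-8)*(-1 + 8 + 56*64))*0 = ((⅓)*(-8)*(-1 + 8 + 3584))*0 = ((⅓)*(-8)*3591)*0 = -9576*0 = 0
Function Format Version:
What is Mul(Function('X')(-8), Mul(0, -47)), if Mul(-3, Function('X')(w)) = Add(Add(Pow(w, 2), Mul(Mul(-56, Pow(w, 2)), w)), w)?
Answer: 0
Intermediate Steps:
Function('X')(w) = Add(Mul(Rational(-1, 3), w), Mul(Rational(-1, 3), Pow(w, 2)), Mul(Rational(56, 3), Pow(w, 3))) (Function('X')(w) = Mul(Rational(-1, 3), Add(Add(Pow(w, 2), Mul(Mul(-56, Pow(w, 2)), w)), w)) = Mul(Rational(-1, 3), Add(Add(Pow(w, 2), Mul(-56, Pow(w, 3))), w)) = Mul(Rational(-1, 3), Add(w, Pow(w, 2), Mul(-56, Pow(w, 3)))) = Add(Mul(Rational(-1, 3), w), Mul(Rational(-1, 3), Pow(w, 2)), Mul(Rational(56, 3), Pow(w, 3))))
Mul(Function('X')(-8), Mul(0, -47)) = Mul(Mul(Rational(1, 3), -8, Add(-1, Mul(-1, -8), Mul(56, Pow(-8, 2)))), Mul(0, -47)) = Mul(Mul(Rational(1, 3), -8, Add(-1, 8, Mul(56, 64))), 0) = Mul(Mul(Rational(1, 3), -8, Add(-1, 8, 3584)), 0) = Mul(Mul(Rational(1, 3), -8, 3591), 0) = Mul(-9576, 0) = 0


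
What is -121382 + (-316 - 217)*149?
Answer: -200799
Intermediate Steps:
-121382 + (-316 - 217)*149 = -121382 - 533*149 = -121382 - 79417 = -200799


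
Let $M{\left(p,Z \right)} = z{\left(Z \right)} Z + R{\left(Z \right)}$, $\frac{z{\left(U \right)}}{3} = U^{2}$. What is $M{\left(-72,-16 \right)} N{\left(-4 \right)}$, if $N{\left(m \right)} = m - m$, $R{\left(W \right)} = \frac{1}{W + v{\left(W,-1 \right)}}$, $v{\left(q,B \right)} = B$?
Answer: $0$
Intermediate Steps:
$z{\left(U \right)} = 3 U^{2}$
$R{\left(W \right)} = \frac{1}{-1 + W}$ ($R{\left(W \right)} = \frac{1}{W - 1} = \frac{1}{-1 + W}$)
$N{\left(m \right)} = 0$
$M{\left(p,Z \right)} = \frac{1}{-1 + Z} + 3 Z^{3}$ ($M{\left(p,Z \right)} = 3 Z^{2} Z + \frac{1}{-1 + Z} = 3 Z^{3} + \frac{1}{-1 + Z} = \frac{1}{-1 + Z} + 3 Z^{3}$)
$M{\left(-72,-16 \right)} N{\left(-4 \right)} = \frac{1 + 3 \left(-16\right)^{3} \left(-1 - 16\right)}{-1 - 16} \cdot 0 = \frac{1 + 3 \left(-4096\right) \left(-17\right)}{-17} \cdot 0 = - \frac{1 + 208896}{17} \cdot 0 = \left(- \frac{1}{17}\right) 208897 \cdot 0 = \left(- \frac{208897}{17}\right) 0 = 0$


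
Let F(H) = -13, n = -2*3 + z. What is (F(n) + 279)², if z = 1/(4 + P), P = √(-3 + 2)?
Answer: 70756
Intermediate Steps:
P = I (P = √(-1) = I ≈ 1.0*I)
z = (4 - I)/17 (z = 1/(4 + I) = (4 - I)/17 ≈ 0.23529 - 0.058824*I)
n = -98/17 - I/17 (n = -2*3 + (4/17 - I/17) = -6 + (4/17 - I/17) = -98/17 - I/17 ≈ -5.7647 - 0.058824*I)
(F(n) + 279)² = (-13 + 279)² = 266² = 70756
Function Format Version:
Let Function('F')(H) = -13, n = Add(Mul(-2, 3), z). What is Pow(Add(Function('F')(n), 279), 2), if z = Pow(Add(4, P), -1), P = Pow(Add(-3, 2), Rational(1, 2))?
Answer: 70756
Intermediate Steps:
P = I (P = Pow(-1, Rational(1, 2)) = I ≈ Mul(1.0000, I))
z = Mul(Rational(1, 17), Add(4, Mul(-1, I))) (z = Pow(Add(4, I), -1) = Mul(Rational(1, 17), Add(4, Mul(-1, I))) ≈ Add(0.23529, Mul(-0.058824, I)))
n = Add(Rational(-98, 17), Mul(Rational(-1, 17), I)) (n = Add(Mul(-2, 3), Add(Rational(4, 17), Mul(Rational(-1, 17), I))) = Add(-6, Add(Rational(4, 17), Mul(Rational(-1, 17), I))) = Add(Rational(-98, 17), Mul(Rational(-1, 17), I)) ≈ Add(-5.7647, Mul(-0.058824, I)))
Pow(Add(Function('F')(n), 279), 2) = Pow(Add(-13, 279), 2) = Pow(266, 2) = 70756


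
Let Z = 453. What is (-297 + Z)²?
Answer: 24336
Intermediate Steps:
(-297 + Z)² = (-297 + 453)² = 156² = 24336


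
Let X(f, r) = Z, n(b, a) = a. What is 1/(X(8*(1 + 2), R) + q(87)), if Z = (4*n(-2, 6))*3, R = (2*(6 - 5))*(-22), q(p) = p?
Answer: 1/159 ≈ 0.0062893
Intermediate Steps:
R = -44 (R = (2*1)*(-22) = 2*(-22) = -44)
Z = 72 (Z = (4*6)*3 = 24*3 = 72)
X(f, r) = 72
1/(X(8*(1 + 2), R) + q(87)) = 1/(72 + 87) = 1/159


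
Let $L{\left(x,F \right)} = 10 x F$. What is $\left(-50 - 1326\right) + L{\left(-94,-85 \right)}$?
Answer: $78524$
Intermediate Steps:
$L{\left(x,F \right)} = 10 F x$
$\left(-50 - 1326\right) + L{\left(-94,-85 \right)} = \left(-50 - 1326\right) + 10 \left(-85\right) \left(-94\right) = \left(-50 - 1326\right) + 79900 = -1376 + 79900 = 78524$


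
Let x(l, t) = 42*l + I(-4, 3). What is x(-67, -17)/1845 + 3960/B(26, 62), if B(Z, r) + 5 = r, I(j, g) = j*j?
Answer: 2382238/35055 ≈ 67.957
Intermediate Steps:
I(j, g) = j²
B(Z, r) = -5 + r
x(l, t) = 16 + 42*l (x(l, t) = 42*l + (-4)² = 42*l + 16 = 16 + 42*l)
x(-67, -17)/1845 + 3960/B(26, 62) = (16 + 42*(-67))/1845 + 3960/(-5 + 62) = (16 - 2814)*(1/1845) + 3960/57 = -2798*1/1845 + 3960*(1/57) = -2798/1845 + 1320/19 = 2382238/35055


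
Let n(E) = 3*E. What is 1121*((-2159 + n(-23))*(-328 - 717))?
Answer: 2609979460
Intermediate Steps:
1121*((-2159 + n(-23))*(-328 - 717)) = 1121*((-2159 + 3*(-23))*(-328 - 717)) = 1121*((-2159 - 69)*(-1045)) = 1121*(-2228*(-1045)) = 1121*2328260 = 2609979460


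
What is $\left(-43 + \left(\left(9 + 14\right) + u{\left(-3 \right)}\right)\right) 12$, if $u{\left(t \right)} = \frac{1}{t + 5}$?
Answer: $-234$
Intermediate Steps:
$u{\left(t \right)} = \frac{1}{5 + t}$
$\left(-43 + \left(\left(9 + 14\right) + u{\left(-3 \right)}\right)\right) 12 = \left(-43 + \left(\left(9 + 14\right) + \frac{1}{5 - 3}\right)\right) 12 = \left(-43 + \left(23 + \frac{1}{2}\right)\right) 12 = \left(-43 + \frac{47}{2}\right) 12 = \left(- \frac{39}{2}\right) 12 = -234$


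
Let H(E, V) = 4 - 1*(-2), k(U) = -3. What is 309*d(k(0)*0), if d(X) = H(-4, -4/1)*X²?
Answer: 0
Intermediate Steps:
H(E, V) = 6 (H(E, V) = 4 + 2 = 6)
d(X) = 6*X²
309*d(k(0)*0) = 309*(6*(-3*0)²) = 309*(6*0²) = 309*(6*0) = 309*0 = 0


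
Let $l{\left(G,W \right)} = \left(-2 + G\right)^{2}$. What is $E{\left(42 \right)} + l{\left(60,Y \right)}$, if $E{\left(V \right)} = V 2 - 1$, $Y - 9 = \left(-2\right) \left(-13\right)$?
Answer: $3447$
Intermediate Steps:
$Y = 35$ ($Y = 9 - -26 = 9 + 26 = 35$)
$E{\left(V \right)} = -1 + 2 V$ ($E{\left(V \right)} = 2 V - 1 = -1 + 2 V$)
$E{\left(42 \right)} + l{\left(60,Y \right)} = \left(-1 + 2 \cdot 42\right) + \left(-2 + 60\right)^{2} = \left(-1 + 84\right) + 58^{2} = 83 + 3364 = 3447$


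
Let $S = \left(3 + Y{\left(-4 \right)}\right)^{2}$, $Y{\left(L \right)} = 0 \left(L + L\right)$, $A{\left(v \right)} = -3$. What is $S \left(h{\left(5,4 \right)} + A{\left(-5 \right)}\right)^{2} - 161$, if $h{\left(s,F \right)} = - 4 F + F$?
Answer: $1864$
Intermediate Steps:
$h{\left(s,F \right)} = - 3 F$
$Y{\left(L \right)} = 0$ ($Y{\left(L \right)} = 0 \cdot 2 L = 0$)
$S = 9$ ($S = \left(3 + 0\right)^{2} = 3^{2} = 9$)
$S \left(h{\left(5,4 \right)} + A{\left(-5 \right)}\right)^{2} - 161 = 9 \left(\left(-3\right) 4 - 3\right)^{2} - 161 = 9 \left(-12 - 3\right)^{2} - 161 = 9 \left(-15\right)^{2} - 161 = 9 \cdot 225 - 161 = 2025 - 161 = 1864$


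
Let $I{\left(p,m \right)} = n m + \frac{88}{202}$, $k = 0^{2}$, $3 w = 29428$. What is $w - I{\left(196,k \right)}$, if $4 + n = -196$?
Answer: $\frac{2972096}{303} \approx 9808.9$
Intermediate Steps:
$w = \frac{29428}{3}$ ($w = \frac{1}{3} \cdot 29428 = \frac{29428}{3} \approx 9809.3$)
$n = -200$ ($n = -4 - 196 = -200$)
$k = 0$
$I{\left(p,m \right)} = \frac{44}{101} - 200 m$ ($I{\left(p,m \right)} = - 200 m + \frac{88}{202} = - 200 m + 88 \cdot \frac{1}{202} = - 200 m + \frac{44}{101} = \frac{44}{101} - 200 m$)
$w - I{\left(196,k \right)} = \frac{29428}{3} - \left(\frac{44}{101} - 0\right) = \frac{29428}{3} - \left(\frac{44}{101} + 0\right) = \frac{29428}{3} - \frac{44}{101} = \frac{2972096}{303}$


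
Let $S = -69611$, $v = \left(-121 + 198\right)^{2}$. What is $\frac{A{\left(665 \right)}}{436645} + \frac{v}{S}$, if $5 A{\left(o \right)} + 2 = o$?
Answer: $- \frac{758716996}{8939792675} \approx -0.08487$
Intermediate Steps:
$A{\left(o \right)} = - \frac{2}{5} + \frac{o}{5}$
$v = 5929$ ($v = 77^{2} = 5929$)
$\frac{A{\left(665 \right)}}{436645} + \frac{v}{S} = \frac{- \frac{2}{5} + \frac{1}{5} \cdot 665}{436645} + \frac{5929}{-69611} = \left(- \frac{2}{5} + 133\right) \frac{1}{436645} + 5929 \left(- \frac{1}{69611}\right) = \frac{663}{5} \cdot \frac{1}{436645} - \frac{5929}{69611} = \frac{39}{128425} - \frac{5929}{69611} = - \frac{758716996}{8939792675}$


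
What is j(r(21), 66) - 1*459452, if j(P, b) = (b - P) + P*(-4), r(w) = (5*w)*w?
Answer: -470411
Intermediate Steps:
r(w) = 5*w²
j(P, b) = b - 5*P (j(P, b) = (b - P) - 4*P = b - 5*P)
j(r(21), 66) - 1*459452 = (66 - 25*21²) - 1*459452 = (66 - 25*441) - 459452 = (66 - 5*2205) - 459452 = (66 - 11025) - 459452 = -10959 - 459452 = -470411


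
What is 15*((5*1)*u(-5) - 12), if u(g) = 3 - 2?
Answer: -105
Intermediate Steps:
u(g) = 1
15*((5*1)*u(-5) - 12) = 15*((5*1)*1 - 12) = 15*(5*1 - 12) = 15*(5 - 12) = 15*(-7) = -105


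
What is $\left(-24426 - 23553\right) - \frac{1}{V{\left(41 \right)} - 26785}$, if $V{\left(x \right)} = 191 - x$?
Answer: $- \frac{1277920664}{26635} \approx -47979.0$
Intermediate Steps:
$\left(-24426 - 23553\right) - \frac{1}{V{\left(41 \right)} - 26785} = \left(-24426 - 23553\right) - \frac{1}{\left(191 - 41\right) - 26785} = -47979 - \frac{1}{\left(191 - 41\right) - 26785} = -47979 - \frac{1}{150 - 26785} = -47979 - \frac{1}{-26635} = -47979 - - \frac{1}{26635} = -47979 + \frac{1}{26635} = - \frac{1277920664}{26635}$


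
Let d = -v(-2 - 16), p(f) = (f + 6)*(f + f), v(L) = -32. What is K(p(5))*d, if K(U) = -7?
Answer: -224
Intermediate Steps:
p(f) = 2*f*(6 + f) (p(f) = (6 + f)*(2*f) = 2*f*(6 + f))
d = 32 (d = -1*(-32) = 32)
K(p(5))*d = -7*32 = -224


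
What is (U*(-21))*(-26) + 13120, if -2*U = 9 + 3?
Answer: 9844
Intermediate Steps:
U = -6 (U = -(9 + 3)/2 = -1/2*12 = -6)
(U*(-21))*(-26) + 13120 = -6*(-21)*(-26) + 13120 = 126*(-26) + 13120 = -3276 + 13120 = 9844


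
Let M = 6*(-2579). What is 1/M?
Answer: -1/15474 ≈ -6.4624e-5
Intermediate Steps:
M = -15474
1/M = 1/(-15474) = -1/15474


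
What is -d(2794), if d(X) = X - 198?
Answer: -2596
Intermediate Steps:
d(X) = -198 + X
-d(2794) = -(-198 + 2794) = -1*2596 = -2596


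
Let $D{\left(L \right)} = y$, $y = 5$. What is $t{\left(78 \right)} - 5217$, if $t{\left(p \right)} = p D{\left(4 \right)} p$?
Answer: $25203$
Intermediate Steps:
$D{\left(L \right)} = 5$
$t{\left(p \right)} = 5 p^{2}$ ($t{\left(p \right)} = p 5 p = 5 p p = 5 p^{2}$)
$t{\left(78 \right)} - 5217 = 5 \cdot 78^{2} - 5217 = 5 \cdot 6084 - 5217 = 30420 - 5217 = 25203$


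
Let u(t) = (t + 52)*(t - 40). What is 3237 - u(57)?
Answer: 1384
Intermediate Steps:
u(t) = (-40 + t)*(52 + t) (u(t) = (52 + t)*(-40 + t) = (-40 + t)*(52 + t))
3237 - u(57) = 3237 - (-2080 + 57² + 12*57) = 3237 - (-2080 + 3249 + 684) = 3237 - 1*1853 = 3237 - 1853 = 1384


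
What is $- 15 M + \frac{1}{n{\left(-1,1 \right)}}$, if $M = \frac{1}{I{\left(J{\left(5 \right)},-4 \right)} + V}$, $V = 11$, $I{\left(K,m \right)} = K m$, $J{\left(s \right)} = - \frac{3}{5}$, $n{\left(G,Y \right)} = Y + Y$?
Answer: $- \frac{83}{134} \approx -0.6194$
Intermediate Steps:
$n{\left(G,Y \right)} = 2 Y$
$J{\left(s \right)} = - \frac{3}{5}$ ($J{\left(s \right)} = \left(-3\right) \frac{1}{5} = - \frac{3}{5}$)
$M = \frac{5}{67}$ ($M = \frac{1}{\left(- \frac{3}{5}\right) \left(-4\right) + 11} = \frac{1}{\frac{12}{5} + 11} = \frac{1}{\frac{67}{5}} = \frac{5}{67} \approx 0.074627$)
$- 15 M + \frac{1}{n{\left(-1,1 \right)}} = \left(-15\right) \frac{5}{67} + \frac{1}{2 \cdot 1} = - \frac{75}{67} + \frac{1}{2} = - \frac{83}{134}$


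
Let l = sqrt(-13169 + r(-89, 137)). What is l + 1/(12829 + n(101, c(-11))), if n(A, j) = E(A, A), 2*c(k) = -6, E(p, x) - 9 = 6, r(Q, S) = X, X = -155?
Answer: 1/12844 + 2*I*sqrt(3331) ≈ 7.7857e-5 + 115.43*I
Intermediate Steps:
r(Q, S) = -155
E(p, x) = 15 (E(p, x) = 9 + 6 = 15)
c(k) = -3 (c(k) = (1/2)*(-6) = -3)
n(A, j) = 15
l = 2*I*sqrt(3331) (l = sqrt(-13169 - 155) = sqrt(-13324) = 2*I*sqrt(3331) ≈ 115.43*I)
l + 1/(12829 + n(101, c(-11))) = 2*I*sqrt(3331) + 1/(12829 + 15) = 2*I*sqrt(3331) + 1/12844 = 1/12844 + 2*I*sqrt(3331)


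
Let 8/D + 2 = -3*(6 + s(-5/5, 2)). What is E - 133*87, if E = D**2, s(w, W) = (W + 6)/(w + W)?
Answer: -1400087/121 ≈ -11571.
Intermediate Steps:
s(w, W) = (6 + W)/(W + w)
D = -2/11 (D = 8/(-2 - 3*(6 + (6 + 2)/(2 - 5/5))) = 8/(-2 - 3*(6 + 8/(2 - 5*1/5))) = 8/(-2 - 3*(6 + 8/(2 - 1))) = 8/(-2 - 3*(6 + 8/1)) = 8/(-2 - 3*(6 + 1*8)) = 8/(-2 - 3*(6 + 8)) = 8/(-2 - 3*14) = 8/(-2 - 42) = 8/(-44) = 8*(-1/44) = -2/11 ≈ -0.18182)
E = 4/121 (E = (-2/11)**2 = 4/121 ≈ 0.033058)
E - 133*87 = 4/121 - 133*87 = 4/121 - 11571 = -1400087/121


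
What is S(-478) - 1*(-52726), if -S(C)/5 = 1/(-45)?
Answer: 474535/9 ≈ 52726.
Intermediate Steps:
S(C) = ⅑ (S(C) = -5/(-45) = -5*(-1/45) = ⅑)
S(-478) - 1*(-52726) = ⅑ - 1*(-52726) = ⅑ + 52726 = 474535/9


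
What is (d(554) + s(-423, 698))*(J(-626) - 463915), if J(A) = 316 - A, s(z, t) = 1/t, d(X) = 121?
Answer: -39102236607/698 ≈ -5.6020e+7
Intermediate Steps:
(d(554) + s(-423, 698))*(J(-626) - 463915) = (121 + 1/698)*((316 - 1*(-626)) - 463915) = (121 + 1/698)*((316 + 626) - 463915) = 84459*(942 - 463915)/698 = (84459/698)*(-462973) = -39102236607/698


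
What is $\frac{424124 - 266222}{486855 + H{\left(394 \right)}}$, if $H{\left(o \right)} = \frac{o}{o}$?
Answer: $\frac{78951}{243428} \approx 0.32433$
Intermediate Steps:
$H{\left(o \right)} = 1$
$\frac{424124 - 266222}{486855 + H{\left(394 \right)}} = \frac{424124 - 266222}{486855 + 1} = \frac{157902}{486856} = 157902 \cdot \frac{1}{486856} = \frac{78951}{243428}$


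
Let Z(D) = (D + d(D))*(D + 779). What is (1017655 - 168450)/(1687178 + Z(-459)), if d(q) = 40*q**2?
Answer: 849205/2698257098 ≈ 0.00031472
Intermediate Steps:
Z(D) = (779 + D)*(D + 40*D**2) (Z(D) = (D + 40*D**2)*(D + 779) = (D + 40*D**2)*(779 + D) = (779 + D)*(D + 40*D**2))
(1017655 - 168450)/(1687178 + Z(-459)) = (1017655 - 168450)/(1687178 - 459*(779 + 40*(-459)**2 + 31161*(-459))) = 849205/(1687178 - 459*(779 + 40*210681 - 14302899)) = 849205/(1687178 - 459*(779 + 8427240 - 14302899)) = 849205/(1687178 - 459*(-5874880)) = 849205/(1687178 + 2696569920) = 849205/2698257098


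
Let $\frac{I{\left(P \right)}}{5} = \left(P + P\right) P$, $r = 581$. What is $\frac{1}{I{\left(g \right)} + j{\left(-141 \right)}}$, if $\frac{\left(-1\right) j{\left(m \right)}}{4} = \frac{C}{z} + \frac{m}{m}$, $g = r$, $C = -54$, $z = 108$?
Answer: $\frac{1}{3375608} \approx 2.9624 \cdot 10^{-7}$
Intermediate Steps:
$g = 581$
$j{\left(m \right)} = -2$ ($j{\left(m \right)} = - 4 \left(- \frac{54}{108} + \frac{m}{m}\right) = - 4 \left(\left(-54\right) \frac{1}{108} + 1\right) = - 4 \left(- \frac{1}{2} + 1\right) = \left(-4\right) \frac{1}{2} = -2$)
$I{\left(P \right)} = 10 P^{2}$ ($I{\left(P \right)} = 5 \left(P + P\right) P = 5 \cdot 2 P P = 5 \cdot 2 P^{2} = 10 P^{2}$)
$\frac{1}{I{\left(g \right)} + j{\left(-141 \right)}} = \frac{1}{10 \cdot 581^{2} - 2} = \frac{1}{10 \cdot 337561 - 2} = \frac{1}{3375610 - 2} = \frac{1}{3375608}$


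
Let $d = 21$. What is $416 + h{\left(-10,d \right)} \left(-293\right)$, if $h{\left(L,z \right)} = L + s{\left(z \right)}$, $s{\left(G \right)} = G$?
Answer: $-2807$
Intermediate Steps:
$h{\left(L,z \right)} = L + z$
$416 + h{\left(-10,d \right)} \left(-293\right) = 416 + \left(-10 + 21\right) \left(-293\right) = 416 + 11 \left(-293\right) = 416 - 3223 = -2807$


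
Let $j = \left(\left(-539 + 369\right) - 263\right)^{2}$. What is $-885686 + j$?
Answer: $-698197$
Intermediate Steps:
$j = 187489$ ($j = \left(-170 - 263\right)^{2} = \left(-433\right)^{2} = 187489$)
$-885686 + j = -885686 + 187489 = -698197$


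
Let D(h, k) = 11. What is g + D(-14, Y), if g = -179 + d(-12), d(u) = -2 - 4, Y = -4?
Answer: -174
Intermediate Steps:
d(u) = -6
g = -185 (g = -179 - 6 = -185)
g + D(-14, Y) = -185 + 11 = -174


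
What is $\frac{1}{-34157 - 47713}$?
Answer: $- \frac{1}{81870} \approx -1.2214 \cdot 10^{-5}$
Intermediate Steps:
$\frac{1}{-34157 - 47713} = \frac{1}{-81870} = - \frac{1}{81870}$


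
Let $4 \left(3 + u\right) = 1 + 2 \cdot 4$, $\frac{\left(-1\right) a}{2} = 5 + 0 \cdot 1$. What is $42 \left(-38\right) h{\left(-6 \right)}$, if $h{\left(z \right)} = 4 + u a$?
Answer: $-18354$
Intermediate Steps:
$a = -10$ ($a = - 2 \left(5 + 0 \cdot 1\right) = - 2 \left(5 + 0\right) = \left(-2\right) 5 = -10$)
$u = - \frac{3}{4}$ ($u = -3 + \frac{1 + 2 \cdot 4}{4} = -3 + \frac{1 + 8}{4} = -3 + \frac{1}{4} \cdot 9 = -3 + \frac{9}{4} = - \frac{3}{4} \approx -0.75$)
$h{\left(z \right)} = \frac{23}{2}$ ($h{\left(z \right)} = 4 - - \frac{15}{2} = 4 + \frac{15}{2} = \frac{23}{2}$)
$42 \left(-38\right) h{\left(-6 \right)} = 42 \left(-38\right) \frac{23}{2} = \left(-1596\right) \frac{23}{2} = -18354$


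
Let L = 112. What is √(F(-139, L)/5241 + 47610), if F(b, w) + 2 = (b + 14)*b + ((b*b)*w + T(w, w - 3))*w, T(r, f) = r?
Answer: √2578134643791/5241 ≈ 306.36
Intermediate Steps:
F(b, w) = -2 + b*(14 + b) + w*(w + w*b²) (F(b, w) = -2 + ((b + 14)*b + ((b*b)*w + w)*w) = -2 + ((14 + b)*b + (b²*w + w)*w) = -2 + (b*(14 + b) + (w*b² + w)*w) = -2 + (b*(14 + b) + (w + w*b²)*w) = -2 + (b*(14 + b) + w*(w + w*b²)) = -2 + b*(14 + b) + w*(w + w*b²))
√(F(-139, L)/5241 + 47610) = √((-2 + (-139)² + 112² + 14*(-139) + (-139)²*112²)/5241 + 47610) = √((-2 + 19321 + 12544 - 1946 + 19321*12544)*(1/5241) + 47610) = √((-2 + 19321 + 12544 - 1946 + 242362624)*(1/5241) + 47610) = √(242392541*(1/5241) + 47610) = √(242392541/5241 + 47610) = √(491916551/5241) = √2578134643791/5241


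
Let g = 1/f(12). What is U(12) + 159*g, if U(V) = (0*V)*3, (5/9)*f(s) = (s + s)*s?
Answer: 265/864 ≈ 0.30671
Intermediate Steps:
f(s) = 18*s²/5 (f(s) = 9*((s + s)*s)/5 = 9*((2*s)*s)/5 = 9*(2*s²)/5 = 18*s²/5)
U(V) = 0 (U(V) = 0*3 = 0)
g = 5/2592 (g = 1/((18/5)*12²) = 1/((18/5)*144) = 1/(2592/5) = 5/2592 ≈ 0.0019290)
U(12) + 159*g = 0 + 159*(5/2592) = 0 + 265/864 = 265/864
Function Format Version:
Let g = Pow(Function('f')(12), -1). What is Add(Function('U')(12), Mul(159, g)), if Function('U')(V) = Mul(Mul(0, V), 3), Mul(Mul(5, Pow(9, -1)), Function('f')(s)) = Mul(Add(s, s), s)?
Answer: Rational(265, 864) ≈ 0.30671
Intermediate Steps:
Function('f')(s) = Mul(Rational(18, 5), Pow(s, 2)) (Function('f')(s) = Mul(Rational(9, 5), Mul(Add(s, s), s)) = Mul(Rational(9, 5), Mul(Mul(2, s), s)) = Mul(Rational(9, 5), Mul(2, Pow(s, 2))) = Mul(Rational(18, 5), Pow(s, 2)))
Function('U')(V) = 0 (Function('U')(V) = Mul(0, 3) = 0)
g = Rational(5, 2592) (g = Pow(Mul(Rational(18, 5), Pow(12, 2)), -1) = Pow(Mul(Rational(18, 5), 144), -1) = Pow(Rational(2592, 5), -1) = Rational(5, 2592) ≈ 0.0019290)
Add(Function('U')(12), Mul(159, g)) = Add(0, Mul(159, Rational(5, 2592))) = Add(0, Rational(265, 864)) = Rational(265, 864)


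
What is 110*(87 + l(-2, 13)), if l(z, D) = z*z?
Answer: 10010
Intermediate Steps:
l(z, D) = z²
110*(87 + l(-2, 13)) = 110*(87 + (-2)²) = 110*(87 + 4) = 110*91 = 10010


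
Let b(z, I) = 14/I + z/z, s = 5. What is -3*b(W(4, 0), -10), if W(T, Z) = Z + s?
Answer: 6/5 ≈ 1.2000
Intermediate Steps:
W(T, Z) = 5 + Z (W(T, Z) = Z + 5 = 5 + Z)
b(z, I) = 1 + 14/I (b(z, I) = 14/I + 1 = 1 + 14/I)
-3*b(W(4, 0), -10) = -3*(14 - 10)/(-10) = -3*(-⅒*4) = -3*(-2)/5 = -1*(-6/5) = 6/5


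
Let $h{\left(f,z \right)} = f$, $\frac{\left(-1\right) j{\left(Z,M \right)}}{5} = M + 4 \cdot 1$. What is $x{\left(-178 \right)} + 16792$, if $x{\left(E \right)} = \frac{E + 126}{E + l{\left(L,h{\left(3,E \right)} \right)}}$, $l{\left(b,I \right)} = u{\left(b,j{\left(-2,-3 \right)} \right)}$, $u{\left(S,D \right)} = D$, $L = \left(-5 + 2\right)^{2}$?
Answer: $\frac{3072988}{183} \approx 16792.0$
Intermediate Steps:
$L = 9$ ($L = \left(-3\right)^{2} = 9$)
$j{\left(Z,M \right)} = -20 - 5 M$ ($j{\left(Z,M \right)} = - 5 \left(M + 4 \cdot 1\right) = - 5 \left(M + 4\right) = - 5 \left(4 + M\right) = -20 - 5 M$)
$l{\left(b,I \right)} = -5$ ($l{\left(b,I \right)} = -20 - -15 = -20 + 15 = -5$)
$x{\left(E \right)} = \frac{126 + E}{-5 + E}$ ($x{\left(E \right)} = \frac{E + 126}{E - 5} = \frac{126 + E}{-5 + E}$)
$x{\left(-178 \right)} + 16792 = \frac{126 - 178}{-5 - 178} + 16792 = \frac{1}{-183} \left(-52\right) + 16792 = \left(- \frac{1}{183}\right) \left(-52\right) + 16792 = \frac{52}{183} + 16792 = \frac{3072988}{183}$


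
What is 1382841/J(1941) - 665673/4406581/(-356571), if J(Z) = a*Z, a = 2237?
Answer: 241422694282345448/758048140252192863 ≈ 0.31848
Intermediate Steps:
J(Z) = 2237*Z
1382841/J(1941) - 665673/4406581/(-356571) = 1382841/((2237*1941)) - 665673/4406581/(-356571) = 1382841/4342017 - 665673*1/4406581*(-1/356571) = 1382841*(1/4342017) - 665673/4406581*(-1/356571) = 460947/1447339 + 221891/523752997917 = 241422694282345448/758048140252192863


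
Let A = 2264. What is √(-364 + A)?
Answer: 10*√19 ≈ 43.589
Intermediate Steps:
√(-364 + A) = √(-364 + 2264) = √1900 = 10*√19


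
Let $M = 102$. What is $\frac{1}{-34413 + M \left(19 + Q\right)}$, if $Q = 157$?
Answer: $- \frac{1}{16461} \approx -6.075 \cdot 10^{-5}$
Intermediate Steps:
$\frac{1}{-34413 + M \left(19 + Q\right)} = \frac{1}{-34413 + 102 \left(19 + 157\right)} = \frac{1}{-34413 + 102 \cdot 176} = \frac{1}{-34413 + 17952} = \frac{1}{-16461} = - \frac{1}{16461}$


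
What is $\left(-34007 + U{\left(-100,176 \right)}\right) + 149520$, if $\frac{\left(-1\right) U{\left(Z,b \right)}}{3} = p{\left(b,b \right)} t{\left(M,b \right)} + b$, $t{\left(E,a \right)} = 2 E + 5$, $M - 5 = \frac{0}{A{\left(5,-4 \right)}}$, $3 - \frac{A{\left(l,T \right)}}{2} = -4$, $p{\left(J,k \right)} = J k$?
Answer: $-1278935$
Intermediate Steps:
$A{\left(l,T \right)} = 14$ ($A{\left(l,T \right)} = 6 - -8 = 6 + 8 = 14$)
$M = 5$ ($M = 5 + \frac{0}{14} = 5 + 0 \cdot \frac{1}{14} = 5 + 0 = 5$)
$t{\left(E,a \right)} = 5 + 2 E$
$U{\left(Z,b \right)} = - 45 b^{2} - 3 b$ ($U{\left(Z,b \right)} = - 3 \left(b b \left(5 + 2 \cdot 5\right) + b\right) = - 3 \left(b^{2} \left(5 + 10\right) + b\right) = - 3 \left(b^{2} \cdot 15 + b\right) = - 3 \left(15 b^{2} + b\right) = - 3 \left(b + 15 b^{2}\right) = - 45 b^{2} - 3 b$)
$\left(-34007 + U{\left(-100,176 \right)}\right) + 149520 = \left(-34007 + 3 \cdot 176 \left(-1 - 2640\right)\right) + 149520 = \left(-34007 + 3 \cdot 176 \left(-2641\right)\right) + 149520 = \left(-34007 - 1394448\right) + 149520 = -1428455 + 149520 = -1278935$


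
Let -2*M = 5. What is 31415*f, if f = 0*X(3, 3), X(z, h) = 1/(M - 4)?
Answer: 0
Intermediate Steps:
M = -5/2 (M = -½*5 = -5/2 ≈ -2.5000)
X(z, h) = -2/13 (X(z, h) = 1/(-5/2 - 4) = 1/(-13/2) = -2/13)
f = 0 (f = 0*(-2/13) = 0)
31415*f = 31415*0 = 0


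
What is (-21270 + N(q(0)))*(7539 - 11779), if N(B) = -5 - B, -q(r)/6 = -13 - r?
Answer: 90536720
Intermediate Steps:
q(r) = 78 + 6*r (q(r) = -6*(-13 - r) = 78 + 6*r)
(-21270 + N(q(0)))*(7539 - 11779) = (-21270 + (-5 - (78 + 6*0)))*(7539 - 11779) = (-21270 + (-5 - (78 + 0)))*(-4240) = (-21270 + (-5 - 1*78))*(-4240) = (-21270 + (-5 - 78))*(-4240) = (-21270 - 83)*(-4240) = -21353*(-4240) = 90536720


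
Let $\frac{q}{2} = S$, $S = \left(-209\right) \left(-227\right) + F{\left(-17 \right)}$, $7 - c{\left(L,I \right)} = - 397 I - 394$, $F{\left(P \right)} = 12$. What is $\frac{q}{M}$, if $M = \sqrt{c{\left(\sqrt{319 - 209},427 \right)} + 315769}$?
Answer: $\frac{94910 \sqrt{485689}}{485689} \approx 136.19$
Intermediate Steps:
$c{\left(L,I \right)} = 401 + 397 I$ ($c{\left(L,I \right)} = 7 - \left(- 397 I - 394\right) = 7 - \left(-394 - 397 I\right) = 7 + \left(394 + 397 I\right) = 401 + 397 I$)
$S = 47455$ ($S = \left(-209\right) \left(-227\right) + 12 = 47443 + 12 = 47455$)
$q = 94910$ ($q = 2 \cdot 47455 = 94910$)
$M = \sqrt{485689}$ ($M = \sqrt{\left(401 + 397 \cdot 427\right) + 315769} = \sqrt{\left(401 + 169519\right) + 315769} = \sqrt{169920 + 315769} = \sqrt{485689} \approx 696.91$)
$\frac{q}{M} = \frac{94910}{\sqrt{485689}} = 94910 \frac{\sqrt{485689}}{485689} = \frac{94910 \sqrt{485689}}{485689}$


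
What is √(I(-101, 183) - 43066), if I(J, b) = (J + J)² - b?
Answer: I*√2445 ≈ 49.447*I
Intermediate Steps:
I(J, b) = -b + 4*J² (I(J, b) = (2*J)² - b = 4*J² - b = -b + 4*J²)
√(I(-101, 183) - 43066) = √((-1*183 + 4*(-101)²) - 43066) = √((-183 + 4*10201) - 43066) = √((-183 + 40804) - 43066) = √(40621 - 43066) = √(-2445) = I*√2445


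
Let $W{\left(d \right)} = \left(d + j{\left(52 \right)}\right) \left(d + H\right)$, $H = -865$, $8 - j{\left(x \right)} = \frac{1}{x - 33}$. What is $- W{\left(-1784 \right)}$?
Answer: $- \frac{89390505}{19} \approx -4.7048 \cdot 10^{6}$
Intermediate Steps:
$j{\left(x \right)} = 8 - \frac{1}{-33 + x}$ ($j{\left(x \right)} = 8 - \frac{1}{x - 33} = 8 - \frac{1}{-33 + x}$)
$W{\left(d \right)} = \left(-865 + d\right) \left(\frac{151}{19} + d\right)$ ($W{\left(d \right)} = \left(d + \frac{-265 + 8 \cdot 52}{-33 + 52}\right) \left(d - 865\right) = \left(d + \frac{-265 + 416}{19}\right) \left(-865 + d\right) = \left(d + \frac{1}{19} \cdot 151\right) \left(-865 + d\right) = \left(d + \frac{151}{19}\right) \left(-865 + d\right) = \left(\frac{151}{19} + d\right) \left(-865 + d\right) = \left(-865 + d\right) \left(\frac{151}{19} + d\right)$)
$- W{\left(-1784 \right)} = - (- \frac{130615}{19} + \left(-1784\right)^{2} - - \frac{29050656}{19}) = - (- \frac{130615}{19} + 3182656 + \frac{29050656}{19}) = \left(-1\right) \frac{89390505}{19} = - \frac{89390505}{19}$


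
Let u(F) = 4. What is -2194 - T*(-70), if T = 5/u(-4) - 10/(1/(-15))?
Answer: 16787/2 ≈ 8393.5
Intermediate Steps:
T = 605/4 (T = 5/4 - 10/(1/(-15)) = 5*(¼) - 10/(-1/15) = 5/4 - 10*(-15) = 5/4 + 150 = 605/4 ≈ 151.25)
-2194 - T*(-70) = -2194 - 605*(-70)/4 = -2194 - 1*(-21175/2) = -2194 + 21175/2 = 16787/2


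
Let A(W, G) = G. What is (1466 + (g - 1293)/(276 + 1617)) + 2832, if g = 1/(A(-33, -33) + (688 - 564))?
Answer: 740268712/172263 ≈ 4297.3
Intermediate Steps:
g = 1/91 (g = 1/(-33 + (688 - 564)) = 1/(-33 + 124) = 1/91 ≈ 0.010989)
(1466 + (g - 1293)/(276 + 1617)) + 2832 = (1466 + (1/91 - 1293)/(276 + 1617)) + 2832 = (1466 - 117662/91/1893) + 2832 = (1466 - 117662/91*1/1893) + 2832 = (1466 - 117662/172263) + 2832 = 252419896/172263 + 2832 = 740268712/172263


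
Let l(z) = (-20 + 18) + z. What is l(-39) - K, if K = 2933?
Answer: -2974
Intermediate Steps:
l(z) = -2 + z
l(-39) - K = (-2 - 39) - 1*2933 = -41 - 2933 = -2974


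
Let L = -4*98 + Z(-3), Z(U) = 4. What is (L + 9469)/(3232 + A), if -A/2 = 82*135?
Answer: -9081/18908 ≈ -0.48027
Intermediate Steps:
L = -388 (L = -4*98 + 4 = -392 + 4 = -388)
A = -22140 (A = -164*135 = -2*11070 = -22140)
(L + 9469)/(3232 + A) = (-388 + 9469)/(3232 - 22140) = 9081/(-18908) = 9081*(-1/18908) = -9081/18908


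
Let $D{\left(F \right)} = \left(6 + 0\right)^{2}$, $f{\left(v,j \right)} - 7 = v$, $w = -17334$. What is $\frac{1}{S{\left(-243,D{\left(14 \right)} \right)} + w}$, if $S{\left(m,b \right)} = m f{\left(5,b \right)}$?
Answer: $- \frac{1}{20250} \approx -4.9383 \cdot 10^{-5}$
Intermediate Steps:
$f{\left(v,j \right)} = 7 + v$
$D{\left(F \right)} = 36$ ($D{\left(F \right)} = 6^{2} = 36$)
$S{\left(m,b \right)} = 12 m$ ($S{\left(m,b \right)} = m \left(7 + 5\right) = m 12 = 12 m$)
$\frac{1}{S{\left(-243,D{\left(14 \right)} \right)} + w} = \frac{1}{12 \left(-243\right) - 17334} = \frac{1}{-2916 - 17334} = \frac{1}{-20250} = - \frac{1}{20250}$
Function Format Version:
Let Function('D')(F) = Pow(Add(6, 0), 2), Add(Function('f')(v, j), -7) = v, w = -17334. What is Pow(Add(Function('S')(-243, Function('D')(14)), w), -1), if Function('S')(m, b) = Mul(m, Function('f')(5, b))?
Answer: Rational(-1, 20250) ≈ -4.9383e-5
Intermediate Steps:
Function('f')(v, j) = Add(7, v)
Function('D')(F) = 36 (Function('D')(F) = Pow(6, 2) = 36)
Function('S')(m, b) = Mul(12, m) (Function('S')(m, b) = Mul(m, Add(7, 5)) = Mul(m, 12) = Mul(12, m))
Pow(Add(Function('S')(-243, Function('D')(14)), w), -1) = Pow(Add(Mul(12, -243), -17334), -1) = Pow(Add(-2916, -17334), -1) = Pow(-20250, -1) = Rational(-1, 20250)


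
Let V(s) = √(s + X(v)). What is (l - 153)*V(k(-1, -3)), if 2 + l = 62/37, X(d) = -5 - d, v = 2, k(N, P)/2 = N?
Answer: -17019*I/37 ≈ -459.97*I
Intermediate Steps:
k(N, P) = 2*N
V(s) = √(-7 + s) (V(s) = √(s + (-5 - 1*2)) = √(s + (-5 - 2)) = √(s - 7) = √(-7 + s))
l = -12/37 (l = -2 + 62/37 = -12/37 ≈ -0.32432)
(l - 153)*V(k(-1, -3)) = (-12/37 - 153)*√(-7 + 2*(-1)) = -5673*√(-7 - 2)/37 = -17019*I/37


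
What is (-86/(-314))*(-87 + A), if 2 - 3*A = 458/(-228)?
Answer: -1259771/53694 ≈ -23.462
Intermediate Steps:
A = 457/342 (A = ⅔ - 458/(3*(-228)) = ⅔ - 458*(-1)/(3*228) = ⅔ - ⅓*(-229/114) = ⅔ + 229/342 = 457/342 ≈ 1.3363)
(-86/(-314))*(-87 + A) = (-86/(-314))*(-87 + 457/342) = -86*(-1/314)*(-29297/342) = (43/157)*(-29297/342) = -1259771/53694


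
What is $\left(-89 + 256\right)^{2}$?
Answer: $27889$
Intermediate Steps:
$\left(-89 + 256\right)^{2} = 167^{2} = 27889$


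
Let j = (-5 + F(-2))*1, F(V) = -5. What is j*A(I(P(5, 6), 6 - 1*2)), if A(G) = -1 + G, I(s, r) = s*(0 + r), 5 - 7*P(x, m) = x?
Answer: 10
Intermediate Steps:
P(x, m) = 5/7 - x/7
I(s, r) = r*s (I(s, r) = s*r = r*s)
j = -10 (j = (-5 - 5)*1 = -10*1 = -10)
j*A(I(P(5, 6), 6 - 1*2)) = -10*(-1 + (6 - 1*2)*(5/7 - 1/7*5)) = -10*(-1 + (6 - 2)*(5/7 - 5/7)) = -10*(-1 + 4*0) = -10*(-1 + 0) = -10*(-1) = 10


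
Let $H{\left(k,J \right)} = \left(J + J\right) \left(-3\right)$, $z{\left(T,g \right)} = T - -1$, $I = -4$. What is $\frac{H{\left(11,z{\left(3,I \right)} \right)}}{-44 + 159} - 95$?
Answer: $- \frac{10949}{115} \approx -95.209$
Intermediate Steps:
$z{\left(T,g \right)} = 1 + T$ ($z{\left(T,g \right)} = T + 1 = 1 + T$)
$H{\left(k,J \right)} = - 6 J$ ($H{\left(k,J \right)} = 2 J \left(-3\right) = - 6 J$)
$\frac{H{\left(11,z{\left(3,I \right)} \right)}}{-44 + 159} - 95 = \frac{\left(-6\right) \left(1 + 3\right)}{-44 + 159} - 95 = \frac{\left(-6\right) 4}{115} - 95 = \frac{1}{115} \left(-24\right) - 95 = - \frac{24}{115} - 95 = - \frac{10949}{115}$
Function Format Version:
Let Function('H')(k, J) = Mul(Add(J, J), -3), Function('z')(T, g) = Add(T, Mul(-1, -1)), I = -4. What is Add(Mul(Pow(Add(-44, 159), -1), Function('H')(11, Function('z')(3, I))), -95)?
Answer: Rational(-10949, 115) ≈ -95.209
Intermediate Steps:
Function('z')(T, g) = Add(1, T) (Function('z')(T, g) = Add(T, 1) = Add(1, T))
Function('H')(k, J) = Mul(-6, J) (Function('H')(k, J) = Mul(Mul(2, J), -3) = Mul(-6, J))
Add(Mul(Pow(Add(-44, 159), -1), Function('H')(11, Function('z')(3, I))), -95) = Add(Mul(Pow(Add(-44, 159), -1), Mul(-6, Add(1, 3))), -95) = Add(Mul(Pow(115, -1), Mul(-6, 4)), -95) = Add(Mul(Rational(1, 115), -24), -95) = Add(Rational(-24, 115), -95) = Rational(-10949, 115)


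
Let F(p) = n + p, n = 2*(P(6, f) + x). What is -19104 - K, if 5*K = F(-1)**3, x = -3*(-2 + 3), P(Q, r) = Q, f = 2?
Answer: -19129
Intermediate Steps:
x = -3 (x = -3*1 = -3)
n = 6 (n = 2*(6 - 3) = 2*3 = 6)
F(p) = 6 + p
K = 25 (K = (6 - 1)**3/5 = (1/5)*5**3 = (1/5)*125 = 25)
-19104 - K = -19104 - 1*25 = -19104 - 25 = -19129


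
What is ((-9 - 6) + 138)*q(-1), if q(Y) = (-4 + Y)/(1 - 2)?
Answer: 615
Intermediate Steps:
q(Y) = 4 - Y (q(Y) = (-4 + Y)/(-1) = (-4 + Y)*(-1) = 4 - Y)
((-9 - 6) + 138)*q(-1) = ((-9 - 6) + 138)*(4 - 1*(-1)) = (-15 + 138)*(4 + 1) = 123*5 = 615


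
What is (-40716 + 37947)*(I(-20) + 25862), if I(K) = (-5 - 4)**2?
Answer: -71836167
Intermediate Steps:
I(K) = 81 (I(K) = (-9)**2 = 81)
(-40716 + 37947)*(I(-20) + 25862) = (-40716 + 37947)*(81 + 25862) = -2769*25943 = -71836167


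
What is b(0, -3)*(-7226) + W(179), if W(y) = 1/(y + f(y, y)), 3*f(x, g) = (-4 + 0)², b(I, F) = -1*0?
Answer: 3/553 ≈ 0.0054250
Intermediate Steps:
b(I, F) = 0
f(x, g) = 16/3 (f(x, g) = (-4 + 0)²/3 = (⅓)*(-4)² = (⅓)*16 = 16/3)
W(y) = 1/(16/3 + y) (W(y) = 1/(y + 16/3) = 1/(16/3 + y))
b(0, -3)*(-7226) + W(179) = 0*(-7226) + 3/(16 + 3*179) = 0 + 3/(16 + 537) = 0 + 3/553 = 3/553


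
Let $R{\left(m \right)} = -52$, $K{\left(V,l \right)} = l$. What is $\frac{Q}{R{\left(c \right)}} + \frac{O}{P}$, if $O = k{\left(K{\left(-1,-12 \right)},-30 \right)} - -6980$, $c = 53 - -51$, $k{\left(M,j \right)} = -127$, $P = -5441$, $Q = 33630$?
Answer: $- \frac{91668593}{141466} \approx -647.99$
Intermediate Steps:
$c = 104$ ($c = 53 + 51 = 104$)
$O = 6853$ ($O = -127 - -6980 = -127 + 6980 = 6853$)
$\frac{Q}{R{\left(c \right)}} + \frac{O}{P} = \frac{33630}{-52} + \frac{6853}{-5441} = 33630 \left(- \frac{1}{52}\right) + 6853 \left(- \frac{1}{5441}\right) = - \frac{16815}{26} - \frac{6853}{5441} = - \frac{91668593}{141466}$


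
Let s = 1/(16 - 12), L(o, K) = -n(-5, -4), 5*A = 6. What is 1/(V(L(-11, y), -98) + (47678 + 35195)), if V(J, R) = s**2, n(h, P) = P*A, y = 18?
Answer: 16/1325969 ≈ 1.2067e-5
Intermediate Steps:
A = 6/5 (A = (1/5)*6 = 6/5 ≈ 1.2000)
n(h, P) = 6*P/5 (n(h, P) = P*(6/5) = 6*P/5)
L(o, K) = 24/5 (L(o, K) = -6*(-4)/5 = -1*(-24/5) = 24/5)
s = 1/4 ≈ 0.25000
V(J, R) = 1/16 (V(J, R) = (1/4)**2 = 1/16)
1/(V(L(-11, y), -98) + (47678 + 35195)) = 1/(1/16 + (47678 + 35195)) = 1/(1/16 + 82873) = 1/(1325969/16) = 16/1325969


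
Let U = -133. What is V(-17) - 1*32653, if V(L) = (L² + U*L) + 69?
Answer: -30034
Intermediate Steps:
V(L) = 69 + L² - 133*L (V(L) = (L² - 133*L) + 69 = 69 + L² - 133*L)
V(-17) - 1*32653 = (69 + (-17)² - 133*(-17)) - 1*32653 = (69 + 289 + 2261) - 32653 = 2619 - 32653 = -30034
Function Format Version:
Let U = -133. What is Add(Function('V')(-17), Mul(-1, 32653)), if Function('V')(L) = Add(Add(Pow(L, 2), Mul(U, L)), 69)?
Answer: -30034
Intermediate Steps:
Function('V')(L) = Add(69, Pow(L, 2), Mul(-133, L)) (Function('V')(L) = Add(Add(Pow(L, 2), Mul(-133, L)), 69) = Add(69, Pow(L, 2), Mul(-133, L)))
Add(Function('V')(-17), Mul(-1, 32653)) = Add(Add(69, Pow(-17, 2), Mul(-133, -17)), Mul(-1, 32653)) = Add(Add(69, 289, 2261), -32653) = Add(2619, -32653) = -30034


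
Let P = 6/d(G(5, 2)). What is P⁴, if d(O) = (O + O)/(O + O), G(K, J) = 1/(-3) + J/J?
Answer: 1296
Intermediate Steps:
G(K, J) = ⅔ (G(K, J) = 1*(-⅓) + 1 = -⅓ + 1 = ⅔)
d(O) = 1 (d(O) = (2*O)/((2*O)) = (2*O)*(1/(2*O)) = 1)
P = 6 (P = 6/1 = 6*1 = 6)
P⁴ = 6⁴ = 1296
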